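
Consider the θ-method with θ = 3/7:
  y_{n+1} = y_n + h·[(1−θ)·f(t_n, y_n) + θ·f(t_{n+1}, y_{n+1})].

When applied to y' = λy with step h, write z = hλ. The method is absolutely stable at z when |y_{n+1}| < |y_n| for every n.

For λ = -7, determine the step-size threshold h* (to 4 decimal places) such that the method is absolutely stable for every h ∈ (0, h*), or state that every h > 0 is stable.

(-14.0000,0); λ=-7 ⇒ h* = (14)/7 = 2.0000.

With y'=λy (z=hλ):
  y_{n+1} = y_n + z·[4/7·y_n + 3/7·y_{n+1}] ⇒ (1 − 3/7z)y_{n+1} = (1 + 4/7z)y_n
  so R(z) = (1 + 4/7z)/(1 − 3/7z).

Boundary: |R(x)|=1, x<0.
x=-1.73: |R|=0.0066
R=−1: 1+4/7x = −1+3/7x ⇒ -1/7x=2 ⇒ x=2/(-1/7)=-14.0000
Confirm numerically:
  x=-10.859: |R|=0.92064 <1
  x=-7.709: |R|=0.79118 <1
  x=-7.119: |R|=0.75734 <1
  x=-14.356: |R|=1.00711 >1
  x=-14.029: |R|=1.00059 >1
Interval (-14.0000, 0).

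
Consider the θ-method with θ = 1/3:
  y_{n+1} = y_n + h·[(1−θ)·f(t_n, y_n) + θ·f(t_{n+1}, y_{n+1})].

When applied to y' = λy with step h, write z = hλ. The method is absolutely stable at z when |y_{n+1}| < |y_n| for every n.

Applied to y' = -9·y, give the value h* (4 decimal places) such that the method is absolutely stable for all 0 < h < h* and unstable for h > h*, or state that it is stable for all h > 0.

On y'=λy, z=hλ:
  y_{n+1} = y_n + z·[2/3·y_n + 1/3·y_{n+1}] ⇒ (1 − 1/3z)y_{n+1} = (1 + 2/3z)y_n
  ⇒ R(z) = (1 + 2/3z)/(1 − 1/3z).

Find x<0 with |R(x)|<1.
x=-0.42: |R|=0.6316
R=−1: 1+2/3x = −1+1/3x ⇒ -1/3x=2 ⇒ x=2/(-1/3)=-6.0000
Confirm numerically:
  x=-5.290: |R|=0.91435 <1
  x=-4.324: |R|=0.77116 <1
  x=-3.556: |R|=0.62721 <1
  x=-2.822: |R|=0.45414 <1
  x=-6.480: |R|=1.05063 >1
  x=-6.369: |R|=1.03939 >1
  x=-6.221: |R|=1.02397 >1
So |R|<1 on (-6.0000, 0).

(-6.0000,0); λ=-9 ⇒ h* = (6)/9 = 0.6667.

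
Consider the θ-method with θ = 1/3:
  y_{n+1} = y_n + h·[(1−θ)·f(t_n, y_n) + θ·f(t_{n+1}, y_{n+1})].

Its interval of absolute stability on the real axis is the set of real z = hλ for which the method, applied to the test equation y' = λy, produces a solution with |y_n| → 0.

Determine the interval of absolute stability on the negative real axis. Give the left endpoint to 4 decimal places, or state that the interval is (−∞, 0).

Set f=λy, z=hλ:
  y_{n+1} = y_n + z·[2/3·y_n + 1/3·y_{n+1}] ⇒ (1 − 1/3z)y_{n+1} = (1 + 2/3z)y_n
  so R(z) = (1 + 2/3z)/(1 − 1/3z).

Boundary: |R(x)|=1, x<0.
x=-0.97: |R|=0.2670
R=−1: 1+2/3x = −1+1/3x ⇒ -1/3x=2 ⇒ x=2/(-1/3)=-6.0000
Confirm numerically:
  x=-4.999: |R|=0.87486 <1
  x=-4.869: |R|=0.85627 <1
  x=-4.654: |R|=0.82414 <1
  x=-3.763: |R|=0.66923 <1
  x=-6.450: |R|=1.04762 >1
  x=-6.087: |R|=1.00957 >1
Interval (-6.0000, 0).

(-6.0000, 0).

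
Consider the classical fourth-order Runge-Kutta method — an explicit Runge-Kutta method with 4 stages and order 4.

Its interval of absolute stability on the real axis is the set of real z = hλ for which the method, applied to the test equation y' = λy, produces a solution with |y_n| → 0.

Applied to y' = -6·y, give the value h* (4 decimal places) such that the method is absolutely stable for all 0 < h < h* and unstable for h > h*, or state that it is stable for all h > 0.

On y'=λy, z=hλ:
  order 4, 4-stage ⇒ R(z)=1+z+z^2/2+z^3/6+z^4/24
  (e.g. R(-1.51)=0.27284, |R|=0.27284)

Boundary: |R(x)|=1, x<0.
x=-1.51: |R|=0.2728
|R(-2.98)|=1.3355 |R(-1.29)|=0.2997 |R(-0.51)|=0.6008
Bisect:
  x_lo=-3.2270 |R|=1.8975  x_hi=-0.3093 |R|=0.7340
  mid=-1.76814 |R|=0.28097 →hi
  mid=-2.49758 |R|=0.64607 →hi
  mid=-2.86230 |R|=1.12245 →lo
  mid=-2.67994 |R|=0.85244 →hi
  mid=-2.77112 |R|=0.97884 →hi
  mid=-2.81671 |R|=1.04841 →lo
  mid=-2.79392 |R|=1.01308 →lo
  mid=-2.78252 |R|=0.99582 →hi
  mid=-2.78822 |R|=1.00442 →lo
  ...
  [-2.78537,-2.78519] ⇒ x*=-2.7853
Stable set (-2.7853, 0).

(-2.7853,0); λ=-6 ⇒ h* = 0.4642.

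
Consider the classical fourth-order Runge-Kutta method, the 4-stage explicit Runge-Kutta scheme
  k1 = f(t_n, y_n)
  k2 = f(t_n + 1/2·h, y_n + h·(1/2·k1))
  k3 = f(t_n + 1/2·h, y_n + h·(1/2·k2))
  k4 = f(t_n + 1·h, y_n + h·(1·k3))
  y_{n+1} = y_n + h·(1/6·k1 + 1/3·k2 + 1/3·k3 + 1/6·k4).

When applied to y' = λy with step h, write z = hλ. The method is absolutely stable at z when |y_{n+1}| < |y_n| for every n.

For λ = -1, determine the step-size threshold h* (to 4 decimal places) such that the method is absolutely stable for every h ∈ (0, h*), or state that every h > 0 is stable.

(-2.7853,0); λ=-1 ⇒ h* = 2.7853.

Test eqn y'=λy, z=hλ:
  order 4, 4-stage ⇒ R(z)=1+z+z^2/2+z^3/6+z^4/24
  (e.g. R(-1.67)=0.27229, |R|=0.27229)

Boundary: |R(x)|=1, x<0.
x=-1.67: |R|=0.2723
|R(-3.17)|=1.7528 |R(-3.03)|=1.4361 |R(-2.98)|=1.3355
Bisect:
  x_lo=-3.5568 |R|=2.9376  x_hi=-0.1471 |R|=0.8632
  mid=-1.85197 |R|=0.29442 →hi
  mid=-2.70438 |R|=0.88470 →hi
  mid=-3.13058 |R|=1.65824 →lo
  mid=-2.91748 |R|=1.21829 →lo
  mid=-2.81093 |R|=1.03934 →lo
  mid=-2.75765 |R|=0.95912 →hi
  mid=-2.78429 |R|=0.99849 →hi
  mid=-2.79761 |R|=1.01873 →lo
  mid=-2.79095 |R|=1.00856 →lo
  mid=-2.78762 |R|=1.00352 →lo
  ...
  [-2.78533,-2.78512] ⇒ x*=-2.7853
So |R|<1 on (-2.7853, 0).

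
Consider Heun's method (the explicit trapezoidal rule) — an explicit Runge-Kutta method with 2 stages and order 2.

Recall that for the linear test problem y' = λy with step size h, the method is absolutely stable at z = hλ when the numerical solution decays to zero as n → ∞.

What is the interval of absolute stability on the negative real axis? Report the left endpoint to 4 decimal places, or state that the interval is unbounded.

On y'=λy, z=hλ:
  order 2, 2-stage ⇒ R(z)=1+z+z^2/2
  (e.g. R(-0.38)=0.69220, |R|=0.69220)

Find x<0 with |R(x)|<1.
x=-0.38: |R|=0.6922
|R(-0.96)|=0.5008 |R(-0.76)|=0.5288 |R(-0.57)|=0.5924
Bisect:
  x_lo=-2.6616 |R|=1.8805  x_hi=-0.2905 |R|=0.7517
  mid=-1.47606 |R|=0.61332 →hi
  mid=-2.06883 |R|=1.07120 →lo
  mid=-1.77245 |R|=0.79834 →hi
  mid=-1.92064 |R|=0.92379 →hi
  mid=-1.99474 |R|=0.99475 →hi
  mid=-2.03178 |R|=1.03229 →lo
  mid=-2.01326 |R|=1.01335 →lo
  mid=-2.00400 |R|=1.00401 →lo
  mid=-1.99937 |R|=0.99937 →hi
  ...
  [-2.00009,-1.99995] ⇒ x*=-2.0000
Interval (-2.0000, 0).

z∈(-2.0000,0).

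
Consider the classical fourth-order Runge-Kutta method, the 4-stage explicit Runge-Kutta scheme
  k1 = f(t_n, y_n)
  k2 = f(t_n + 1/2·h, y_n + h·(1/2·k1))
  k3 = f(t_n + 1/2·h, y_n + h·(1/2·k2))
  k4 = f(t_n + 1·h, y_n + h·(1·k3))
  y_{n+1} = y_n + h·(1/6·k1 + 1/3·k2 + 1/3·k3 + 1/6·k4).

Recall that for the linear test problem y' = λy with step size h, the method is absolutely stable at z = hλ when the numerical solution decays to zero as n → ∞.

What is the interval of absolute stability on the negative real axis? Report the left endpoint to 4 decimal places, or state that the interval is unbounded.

z∈(-2.7853,0).

Test eqn y'=λy, z=hλ:
  order 4, 4-stage ⇒ R(z)=1+z+z^2/2+z^3/6+z^4/24
  (e.g. R(-0.63)=0.53334, |R|=0.53334)

Solve |R(x)|<1 on ℝ⁻.
x=-0.63: |R|=0.5333
|R(-2.12)|=0.3808 |R(-2.11)|=0.3763 |R(-1.45)|=0.2773
Bisect:
  x_lo=-3.3490 |R|=2.2401  x_hi=-0.1649 |R|=0.8480
  mid=-1.75697 |R|=0.27961 →hi
  mid=-2.55300 |R|=0.70265 →hi
  mid=-2.95101 |R|=1.27999 →lo
  mid=-2.75201 |R|=0.95096 →hi
  mid=-2.85151 |R|=1.10451 →lo
  mid=-2.80176 |R|=1.02511 →lo
  mid=-2.77688 |R|=0.98739 →hi
  mid=-2.78932 |R|=1.00609 →lo
  mid=-2.78310 |R|=0.99670 →hi
  ...
  [-2.78543,-2.78524] ⇒ x*=-2.7853
Interval (-2.7853, 0).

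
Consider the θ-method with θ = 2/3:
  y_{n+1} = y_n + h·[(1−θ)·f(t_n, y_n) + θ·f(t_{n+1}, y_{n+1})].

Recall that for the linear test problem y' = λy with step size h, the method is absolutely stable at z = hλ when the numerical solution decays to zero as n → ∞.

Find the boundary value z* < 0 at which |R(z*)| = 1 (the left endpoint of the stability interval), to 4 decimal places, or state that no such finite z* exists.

Set f=λy, z=hλ:
  y_{n+1} = y_n + z·[1/3·y_n + 2/3·y_{n+1}] ⇒ (1 − 2/3z)y_{n+1} = (1 + 1/3z)y_n
  ⇒ R(z) = (1 + 1/3z)/(1 − 2/3z).

Need |R(x)|<1, x<0.
x=-1.25: |R|=0.3182
x=-2: |R|=0.1429
x=-10: |R|=0.3043
x=-100: |R|=0.4778
θ=2/3≥1/2 ⇒ |1+1/3x|<|1−2/3x| ∀x<0 ⇒ unbounded interval.

interval (−∞, 0).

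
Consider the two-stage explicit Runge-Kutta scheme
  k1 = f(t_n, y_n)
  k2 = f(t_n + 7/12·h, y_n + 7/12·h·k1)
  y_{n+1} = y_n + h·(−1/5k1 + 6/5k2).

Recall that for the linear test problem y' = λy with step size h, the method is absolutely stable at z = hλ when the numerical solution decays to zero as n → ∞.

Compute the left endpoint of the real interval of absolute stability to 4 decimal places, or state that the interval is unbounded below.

z* = -1.4286.

Set f=λy, z=hλ:
  k1=λy_n ⇒ h·k1=z·y_n;  k2=λ(1+7/12z)y_n ⇒ h·k2=z(1+7/12z)y_n
  y_{n+1}/y_n = 1 − 1/5z + 6/5z(1+7/12z) = 1 + z + 7/10z²
  R(z) = 1 + z + 7/10z².

Boundary: |R(x)|=1, x<0.
x=-1.09: |R|=0.7417
R=1: x+7/10x²=0 ⇒ x=−10/7=-1.4286; min R=1−1/(4·7/10)=0.6429>−1
Confirm numerically:
  x=-1.280: |R|=0.86688 <1
  x=-0.762: |R|=0.64445 <1
  x=-0.622: |R|=0.64882 <1
  x=-1.763: |R|=1.41272 >1
  x=-1.693: |R|=1.31337 >1
  x=-1.466: |R|=1.03841 >1
Interval (-1.4286, 0).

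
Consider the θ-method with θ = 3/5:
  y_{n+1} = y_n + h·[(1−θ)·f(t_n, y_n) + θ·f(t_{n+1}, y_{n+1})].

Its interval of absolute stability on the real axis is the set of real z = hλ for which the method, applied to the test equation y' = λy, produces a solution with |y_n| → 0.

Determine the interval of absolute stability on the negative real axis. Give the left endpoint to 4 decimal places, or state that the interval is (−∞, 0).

interval (−∞, 0).

With y'=λy (z=hλ):
  y_{n+1} = y_n + z·[2/5·y_n + 3/5·y_{n+1}] ⇒ (1 − 3/5z)y_{n+1} = (1 + 2/5z)y_n
  Hence R(z) = (1 + 2/5z)/(1 − 3/5z).

Need |R(x)|<1, x<0.
x=-0.98: |R|=0.3829
x=-2: |R|=0.0909
x=-10: |R|=0.4286
x=-100: |R|=0.6393
θ=3/5≥1/2 ⇒ |1+2/5x|<|1−3/5x| ∀x<0 ⇒ unbounded interval.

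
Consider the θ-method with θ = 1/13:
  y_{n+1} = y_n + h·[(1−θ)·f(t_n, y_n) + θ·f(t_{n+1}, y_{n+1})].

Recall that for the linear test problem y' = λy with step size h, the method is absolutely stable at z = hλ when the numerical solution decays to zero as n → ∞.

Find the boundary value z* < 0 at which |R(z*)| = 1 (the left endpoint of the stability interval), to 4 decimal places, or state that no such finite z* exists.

left endpoint -2.3636.

On y'=λy, z=hλ:
  y_{n+1} = y_n + z·[12/13·y_n + 1/13·y_{n+1}] ⇒ (1 − 1/13z)y_{n+1} = (1 + 12/13z)y_n
  Hence R(z) = (1 + 12/13z)/(1 − 1/13z).

Need |R(x)|<1, x<0.
x=-1.59: |R|=0.4167
R=−1: 1+12/13x = −1+1/13x ⇒ -11/13x=2 ⇒ x=2/(-11/13)=-2.3636
Confirm numerically:
  x=-2.336: |R|=0.98018 <1
  x=-1.843: |R|=0.61416 <1
  x=-1.819: |R|=0.59572 <1
  x=-0.998: |R|=0.07315 <1
  x=-2.906: |R|=1.37508 >1
  x=-2.535: |R|=1.12134 >1
  x=-2.434: |R|=1.05015 >1
Interval (-2.3636, 0).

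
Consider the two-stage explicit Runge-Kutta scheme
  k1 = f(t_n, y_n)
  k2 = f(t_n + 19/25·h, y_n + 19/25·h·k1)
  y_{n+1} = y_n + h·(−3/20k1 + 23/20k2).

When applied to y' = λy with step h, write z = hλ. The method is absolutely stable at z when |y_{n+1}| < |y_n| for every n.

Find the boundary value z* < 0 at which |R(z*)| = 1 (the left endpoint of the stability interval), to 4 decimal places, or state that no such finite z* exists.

Test eqn y'=λy, z=hλ:
  k1=λy_n ⇒ h·k1=z·y_n;  k2=λ(1+19/25z)y_n ⇒ h·k2=z(1+19/25z)y_n
  y_{n+1}/y_n = 1 − 3/20z + 23/20z(1+19/25z) = 1 + z + 437/500z²
  ⇒ R(z) = 1 + z + 437/500z².

Need |R(x)|<1, x<0.
x=-0.76: |R|=0.7448
R=1: x+437/500x²=0 ⇒ x=−500/437=-1.1442; min R=1−1/(4·437/500)=0.7140>−1
Confirm numerically:
  x=-0.747: |R|=0.74070 <1
  x=-0.606: |R|=0.71496 <1
  x=-0.565: |R|=0.71400 <1
  x=-1.624: |R|=1.68107 >1
  x=-1.462: |R|=1.40613 >1
  x=-1.431: |R|=1.35874 >1
Stable set (-1.1442, 0).

z* = -1.1442.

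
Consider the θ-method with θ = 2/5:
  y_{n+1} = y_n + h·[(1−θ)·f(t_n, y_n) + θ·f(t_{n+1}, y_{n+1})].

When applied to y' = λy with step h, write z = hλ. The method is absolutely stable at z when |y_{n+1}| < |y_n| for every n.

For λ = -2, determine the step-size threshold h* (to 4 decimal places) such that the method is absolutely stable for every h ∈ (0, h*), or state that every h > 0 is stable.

Set f=λy, z=hλ:
  y_{n+1} = y_n + z·[3/5·y_n + 2/5·y_{n+1}] ⇒ (1 − 2/5z)y_{n+1} = (1 + 3/5z)y_n
  Hence R(z) = (1 + 3/5z)/(1 − 2/5z).

Find x<0 with |R(x)|<1.
x=-0.7: |R|=0.4531
R=−1: 1+3/5x = −1+2/5x ⇒ -1/5x=2 ⇒ x=2/(-1/5)=-10.0000
Confirm numerically:
  x=-8.633: |R|=0.93861 <1
  x=-6.569: |R|=0.81084 <1
  x=-4.758: |R|=0.63888 <1
  x=-10.163: |R|=1.00644 >1
  x=-10.066: |R|=1.00263 >1
  x=-10.065: |R|=1.00259 >1
So |R|<1 on (-10.0000, 0).

(-10.0000,0); λ=-2 ⇒ h* = (10)/2 = 5.0000.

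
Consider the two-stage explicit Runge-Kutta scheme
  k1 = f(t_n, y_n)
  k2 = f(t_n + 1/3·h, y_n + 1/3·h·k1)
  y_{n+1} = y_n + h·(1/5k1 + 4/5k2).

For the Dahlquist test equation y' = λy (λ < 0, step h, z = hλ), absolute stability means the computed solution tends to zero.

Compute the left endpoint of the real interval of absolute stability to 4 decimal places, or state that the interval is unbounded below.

Set f=λy, z=hλ:
  k1=λy_n ⇒ h·k1=z·y_n;  k2=λ(1+1/3z)y_n ⇒ h·k2=z(1+1/3z)y_n
  y_{n+1}/y_n = 1 + 1/5z + 4/5z(1+1/3z) = 1 + z + 4/15z²
  Hence R(z) = 1 + z + 4/15z².

Boundary: |R(x)|=1, x<0.
x=-1.08: |R|=0.2310
R=1: x+4/15x²=0 ⇒ x=−15/4=-3.7500; min R=1−1/(4·4/15)=0.0625>−1
Confirm numerically:
  x=-2.148: |R|=0.08237 <1
  x=-2.105: |R|=0.07661 <1
  x=-1.917: |R|=0.06297 <1
  x=-4.112: |R|=1.39695 >1
  x=-4.056: |R|=1.33097 >1
Interval (-3.7500, 0).

left endpoint -3.7500.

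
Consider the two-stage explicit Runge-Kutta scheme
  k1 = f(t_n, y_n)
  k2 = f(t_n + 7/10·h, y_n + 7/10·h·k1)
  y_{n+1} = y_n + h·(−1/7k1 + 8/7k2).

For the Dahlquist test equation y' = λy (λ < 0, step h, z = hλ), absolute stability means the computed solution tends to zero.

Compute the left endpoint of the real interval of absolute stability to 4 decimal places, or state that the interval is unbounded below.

Set f=λy, z=hλ:
  k1=λy_n ⇒ h·k1=z·y_n;  k2=λ(1+7/10z)y_n ⇒ h·k2=z(1+7/10z)y_n
  y_{n+1}/y_n = 1 − 1/7z + 8/7z(1+7/10z) = 1 + z + 4/5z²
  so R(z) = 1 + z + 4/5z².

Need |R(x)|<1, x<0.
x=-0.58: |R|=0.6891
R=1: x+4/5x²=0 ⇒ x=−5/4=-1.2500; min R=1−1/(4·4/5)=0.6875>−1
Confirm numerically:
  x=-1.092: |R|=0.86197 <1
  x=-1.021: |R|=0.81295 <1
  x=-0.977: |R|=0.78662 <1
  x=-1.772: |R|=1.73999 >1
  x=-1.706: |R|=1.62235 >1
  x=-1.619: |R|=1.47793 >1
Stable set (-1.2500, 0).

z* = -1.2500.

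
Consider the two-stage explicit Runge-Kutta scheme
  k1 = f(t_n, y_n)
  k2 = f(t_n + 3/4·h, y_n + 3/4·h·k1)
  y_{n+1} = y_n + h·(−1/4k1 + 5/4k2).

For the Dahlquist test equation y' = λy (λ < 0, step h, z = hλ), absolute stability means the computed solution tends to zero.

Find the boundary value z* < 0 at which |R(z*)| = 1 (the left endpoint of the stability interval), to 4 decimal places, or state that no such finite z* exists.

On y'=λy, z=hλ:
  k1=λy_n ⇒ h·k1=z·y_n;  k2=λ(1+3/4z)y_n ⇒ h·k2=z(1+3/4z)y_n
  y_{n+1}/y_n = 1 − 1/4z + 5/4z(1+3/4z) = 1 + z + 15/16z²
  R(z) = 1 + z + 15/16z².

Solve |R(x)|<1 on ℝ⁻.
x=-1.37: |R|=1.3896
R=1: x+15/16x²=0 ⇒ x=−16/15=-1.0667; min R=1−1/(4·15/16)=0.7333>−1
Confirm numerically:
  x=-0.844: |R|=0.82381 <1
  x=-0.632: |R|=0.74246 <1
  x=-0.516: |R|=0.73362 <1
  x=-1.594: |R|=1.78803 >1
  x=-1.438: |R|=1.50060 >1
  x=-1.367: |R|=1.38490 >1
Stable set (-1.0667, 0).

z* = -1.0667.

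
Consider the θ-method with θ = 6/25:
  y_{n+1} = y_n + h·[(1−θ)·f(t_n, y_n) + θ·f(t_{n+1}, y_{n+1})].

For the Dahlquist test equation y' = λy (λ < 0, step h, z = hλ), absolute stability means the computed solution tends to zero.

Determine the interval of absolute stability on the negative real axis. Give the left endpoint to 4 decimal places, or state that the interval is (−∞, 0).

Test eqn y'=λy, z=hλ:
  y_{n+1} = y_n + z·[19/25·y_n + 6/25·y_{n+1}] ⇒ (1 − 6/25z)y_{n+1} = (1 + 19/25z)y_n
  ⇒ R(z) = (1 + 19/25z)/(1 − 6/25z).

Find x<0 with |R(x)|<1.
x=-0.59: |R|=0.4832
R=−1: 1+19/25x = −1+6/25x ⇒ -13/25x=2 ⇒ x=2/(-13/25)=-3.8462
Confirm numerically:
  x=-3.808: |R|=0.98963 <1
  x=-3.099: |R|=0.77719 <1
  x=-2.930: |R|=0.72029 <1
  x=-2.647: |R|=0.61868 <1
  x=-4.277: |R|=1.11056 >1
  x=-4.079: |R|=1.06118 >1
Stable set (-3.8462, 0).

z∈(-3.8462,0).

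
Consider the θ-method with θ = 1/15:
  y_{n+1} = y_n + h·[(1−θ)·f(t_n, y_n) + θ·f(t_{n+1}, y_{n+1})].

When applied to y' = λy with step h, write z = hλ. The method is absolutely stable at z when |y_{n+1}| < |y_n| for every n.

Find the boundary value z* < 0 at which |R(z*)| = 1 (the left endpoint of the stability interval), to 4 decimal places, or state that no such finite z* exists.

z* = -2.3077.

With y'=λy (z=hλ):
  y_{n+1} = y_n + z·[14/15·y_n + 1/15·y_{n+1}] ⇒ (1 − 1/15z)y_{n+1} = (1 + 14/15z)y_n
  ⇒ R(z) = (1 + 14/15z)/(1 − 1/15z).

Find x<0 with |R(x)|<1.
x=-1.32: |R|=0.2132
R=−1: 1+14/15x = −1+1/15x ⇒ -13/15x=2 ⇒ x=2/(-13/15)=-2.3077
Confirm numerically:
  x=-1.947: |R|=0.72331 <1
  x=-1.042: |R|=0.02568 <1
  x=-0.947: |R|=0.10924 <1
  x=-2.843: |R|=1.39001 >1
  x=-2.454: |R|=1.10897 >1
  x=-2.445: |R|=1.10232 >1
So |R|<1 on (-2.3077, 0).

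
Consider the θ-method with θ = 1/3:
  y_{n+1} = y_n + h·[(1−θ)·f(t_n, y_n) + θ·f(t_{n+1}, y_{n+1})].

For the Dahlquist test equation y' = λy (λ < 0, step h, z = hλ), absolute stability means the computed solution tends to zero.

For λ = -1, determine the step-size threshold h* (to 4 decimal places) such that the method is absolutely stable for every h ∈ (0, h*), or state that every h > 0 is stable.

(-6.0000,0); λ=-1 ⇒ h* = (6)/1 = 6.0000.

Test eqn y'=λy, z=hλ:
  y_{n+1} = y_n + z·[2/3·y_n + 1/3·y_{n+1}] ⇒ (1 − 1/3z)y_{n+1} = (1 + 2/3z)y_n
  so R(z) = (1 + 2/3z)/(1 − 1/3z).

Solve |R(x)|<1 on ℝ⁻.
x=-0.79: |R|=0.3747
R=−1: 1+2/3x = −1+1/3x ⇒ -1/3x=2 ⇒ x=2/(-1/3)=-6.0000
Confirm numerically:
  x=-5.549: |R|=0.94725 <1
  x=-4.290: |R|=0.76543 <1
  x=-4.269: |R|=0.76187 <1
  x=-6.301: |R|=1.03236 >1
  x=-6.242: |R|=1.02618 >1
So |R|<1 on (-6.0000, 0).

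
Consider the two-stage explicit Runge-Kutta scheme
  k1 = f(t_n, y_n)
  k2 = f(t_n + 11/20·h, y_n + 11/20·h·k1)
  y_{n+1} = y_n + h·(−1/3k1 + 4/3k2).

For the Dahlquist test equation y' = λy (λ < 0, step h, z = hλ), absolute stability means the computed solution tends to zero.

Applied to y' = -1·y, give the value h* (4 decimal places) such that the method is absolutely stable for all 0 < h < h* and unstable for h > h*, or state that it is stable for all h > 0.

Set f=λy, z=hλ:
  k1=λy_n ⇒ h·k1=z·y_n;  k2=λ(1+11/20z)y_n ⇒ h·k2=z(1+11/20z)y_n
  y_{n+1}/y_n = 1 − 1/3z + 4/3z(1+11/20z) = 1 + z + 11/15z²
  ⇒ R(z) = 1 + z + 11/15z².

Solve |R(x)|<1 on ℝ⁻.
x=-0.43: |R|=0.7056
R=1: x+11/15x²=0 ⇒ x=−15/11=-1.3636; min R=1−1/(4·11/15)=0.6591>−1
Confirm numerically:
  x=-1.206: |R|=0.86059 <1
  x=-0.709: |R|=0.65963 <1
  x=-0.629: |R|=0.66114 <1
  x=-0.617: |R|=0.66217 <1
  x=-1.947: |R|=1.83293 >1
  x=-1.701: |R|=1.42083 >1
Stable set (-1.3636, 0).

(-1.3636,0); λ=-1 ⇒ h* = (15/11)/1 = 1.3636.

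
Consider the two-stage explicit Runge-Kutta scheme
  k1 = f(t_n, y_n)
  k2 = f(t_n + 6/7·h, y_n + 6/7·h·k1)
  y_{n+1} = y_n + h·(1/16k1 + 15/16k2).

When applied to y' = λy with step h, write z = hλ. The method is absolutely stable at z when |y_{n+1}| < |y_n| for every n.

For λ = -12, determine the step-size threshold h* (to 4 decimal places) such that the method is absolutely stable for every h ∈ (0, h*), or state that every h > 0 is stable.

Test eqn y'=λy, z=hλ:
  k1=λy_n ⇒ h·k1=z·y_n;  k2=λ(1+6/7z)y_n ⇒ h·k2=z(1+6/7z)y_n
  y_{n+1}/y_n = 1 + 1/16z + 15/16z(1+6/7z) = 1 + z + 45/56z²
  R(z) = 1 + z + 45/56z².

Need |R(x)|<1, x<0.
x=-0.6: |R|=0.6893
R=1: x+45/56x²=0 ⇒ x=−56/45=-1.2444; min R=1−1/(4·45/56)=0.6889>−1
Confirm numerically:
  x=-1.173: |R|=0.93266 <1
  x=-1.023: |R|=0.81796 <1
  x=-0.931: |R|=0.76550 <1
  x=-0.596: |R|=0.68944 <1
  x=-1.781: |R|=1.76790 >1
  x=-1.760: |R|=1.72914 >1
  x=-1.598: |R|=1.45400 >1
Interval (-1.2444, 0).

(-1.2444,0); λ=-12 ⇒ h* = (56/45)/12 = 0.1037.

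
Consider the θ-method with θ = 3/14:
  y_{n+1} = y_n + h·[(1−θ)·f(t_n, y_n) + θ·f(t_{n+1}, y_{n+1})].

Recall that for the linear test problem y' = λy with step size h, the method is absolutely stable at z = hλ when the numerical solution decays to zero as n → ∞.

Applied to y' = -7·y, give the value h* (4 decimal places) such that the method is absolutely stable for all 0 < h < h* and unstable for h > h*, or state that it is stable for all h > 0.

(-3.5000,0); λ=-7 ⇒ h* = (7/2)/7 = 0.5000.

On y'=λy, z=hλ:
  y_{n+1} = y_n + z·[11/14·y_n + 3/14·y_{n+1}] ⇒ (1 − 3/14z)y_{n+1} = (1 + 11/14z)y_n
  so R(z) = (1 + 11/14z)/(1 − 3/14z).

Need |R(x)|<1, x<0.
x=-0.75: |R|=0.3538
R=−1: 1+11/14x = −1+3/14x ⇒ -4/7x=2 ⇒ x=2/(-4/7)=-3.5000
Confirm numerically:
  x=-3.390: |R|=0.96359 <1
  x=-2.927: |R|=0.79878 <1
  x=-2.318: |R|=0.54873 <1
  x=-4.058: |R|=1.17055 >1
  x=-3.828: |R|=1.10297 >1
  x=-3.632: |R|=1.04242 >1
Stable set (-3.5000, 0).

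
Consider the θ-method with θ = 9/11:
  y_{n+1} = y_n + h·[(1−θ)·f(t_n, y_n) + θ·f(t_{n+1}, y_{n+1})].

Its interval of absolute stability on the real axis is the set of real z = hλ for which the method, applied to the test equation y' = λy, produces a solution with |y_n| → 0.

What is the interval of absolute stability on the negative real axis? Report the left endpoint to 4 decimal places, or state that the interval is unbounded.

With y'=λy (z=hλ):
  y_{n+1} = y_n + z·[2/11·y_n + 9/11·y_{n+1}] ⇒ (1 − 9/11z)y_{n+1} = (1 + 2/11z)y_n
  so R(z) = (1 + 2/11z)/(1 − 9/11z).

Find x<0 with |R(x)|<1.
x=-1.4: |R|=0.3475
x=-2: |R|=0.2414
x=-10: |R|=0.0891
x=-100: |R|=0.2075
θ=9/11≥1/2 ⇒ |1+2/11x|<|1−9/11x| ∀x<0 ⇒ stable on all of ℝ⁻.

unbounded; (−∞, 0).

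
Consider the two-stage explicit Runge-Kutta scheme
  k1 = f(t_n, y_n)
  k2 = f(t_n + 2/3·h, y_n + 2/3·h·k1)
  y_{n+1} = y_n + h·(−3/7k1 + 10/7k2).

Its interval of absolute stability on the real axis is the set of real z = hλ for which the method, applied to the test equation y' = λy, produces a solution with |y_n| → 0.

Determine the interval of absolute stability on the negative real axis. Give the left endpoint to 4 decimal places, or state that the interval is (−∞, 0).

With y'=λy (z=hλ):
  k1=λy_n ⇒ h·k1=z·y_n;  k2=λ(1+2/3z)y_n ⇒ h·k2=z(1+2/3z)y_n
  y_{n+1}/y_n = 1 − 3/7z + 10/7z(1+2/3z) = 1 + z + 20/21z²
  ⇒ R(z) = 1 + z + 20/21z².

Solve |R(x)|<1 on ℝ⁻.
x=-1.51: |R|=1.6615
R=1: x+20/21x²=0 ⇒ x=−21/20=-1.0500; min R=1−1/(4·20/21)=0.7375>−1
Confirm numerically:
  x=-0.994: |R|=0.94699 <1
  x=-0.975: |R|=0.93036 <1
  x=-0.971: |R|=0.92694 <1
  x=-0.434: |R|=0.74539 <1
  x=-1.536: |R|=1.71095 >1
  x=-1.205: |R|=1.17788 >1
So |R|<1 on (-1.0500, 0).

(-1.0500, 0).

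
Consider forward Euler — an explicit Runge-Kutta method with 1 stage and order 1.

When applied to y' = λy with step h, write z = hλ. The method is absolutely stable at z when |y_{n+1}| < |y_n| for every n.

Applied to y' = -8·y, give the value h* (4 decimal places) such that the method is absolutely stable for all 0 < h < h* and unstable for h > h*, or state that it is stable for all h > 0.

(-2.0000,0); λ=-8 ⇒ h* = 0.2500.

Test eqn y'=λy, z=hλ:
  order 1, 1-stage ⇒ R(z)=1+z
  (e.g. R(-0.45)=0.55000, |R|=0.55000)

Solve |R(x)|<1 on ℝ⁻.
x=-0.45: |R|=0.5500
|R(-2.34)|=1.3400 |R(-1.79)|=0.7900 |R(-1.06)|=0.0600
Bisect:
  x_lo=-2.6892 |R|=1.6892  x_hi=-0.2076 |R|=0.7924
  mid=-1.44836 |R|=0.44836 →hi
  mid=-2.06875 |R|=1.06875 →lo
  mid=-1.75856 |R|=0.75856 →hi
  mid=-1.91366 |R|=0.91366 →hi
  mid=-1.99121 |R|=0.99121 →hi
  mid=-2.02998 |R|=1.02998 →lo
  mid=-2.01059 |R|=1.01059 →lo
  ...
  [-2.00014,-1.99999] ⇒ x*=-2.0000
So |R|<1 on (-2.0000, 0).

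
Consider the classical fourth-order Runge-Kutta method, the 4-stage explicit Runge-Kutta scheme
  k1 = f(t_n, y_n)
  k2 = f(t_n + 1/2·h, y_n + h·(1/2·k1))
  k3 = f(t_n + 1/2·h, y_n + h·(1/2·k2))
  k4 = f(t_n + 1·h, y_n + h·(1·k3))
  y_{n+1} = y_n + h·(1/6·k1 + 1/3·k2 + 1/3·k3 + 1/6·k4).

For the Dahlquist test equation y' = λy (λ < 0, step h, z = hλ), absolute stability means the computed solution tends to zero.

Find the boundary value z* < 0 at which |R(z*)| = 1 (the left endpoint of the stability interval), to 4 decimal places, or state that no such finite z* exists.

left endpoint -2.7853.

With y'=λy (z=hλ):
  order 4, 4-stage ⇒ R(z)=1+z+z^2/2+z^3/6+z^4/24
  (e.g. R(-1.73)=0.27672, |R|=0.27672)

Boundary: |R(x)|=1, x<0.
x=-1.73: |R|=0.2767
|R(-2.12)|=0.3808 |R(-0.83)|=0.4389 |R(-0.52)|=0.5948
Bisect:
  x_lo=-3.6496 |R|=3.3007  x_hi=-0.1610 |R|=0.8513
  mid=-1.90532 |R|=0.30612 →hi
  mid=-2.77748 |R|=0.98829 →hi
  mid=-3.21357 |R|=1.86248 →lo
  mid=-2.99552 |R|=1.36607 →lo
  mid=-2.88650 |R|=1.16363 →lo
  mid=-2.83199 |R|=1.07272 →lo
  mid=-2.80474 |R|=1.02972 →lo
  mid=-2.79111 |R|=1.00881 →lo
  ...
  [-2.78536,-2.78515] ⇒ x*=-2.7853
So |R|<1 on (-2.7853, 0).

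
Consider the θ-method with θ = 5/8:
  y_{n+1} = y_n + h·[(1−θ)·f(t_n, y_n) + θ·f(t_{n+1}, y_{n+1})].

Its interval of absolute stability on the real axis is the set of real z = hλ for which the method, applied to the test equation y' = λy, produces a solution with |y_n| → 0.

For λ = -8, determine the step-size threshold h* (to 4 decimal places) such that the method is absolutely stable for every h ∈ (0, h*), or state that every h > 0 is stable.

Test eqn y'=λy, z=hλ:
  y_{n+1} = y_n + z·[3/8·y_n + 5/8·y_{n+1}] ⇒ (1 − 5/8z)y_{n+1} = (1 + 3/8z)y_n
  R(z) = (1 + 3/8z)/(1 − 5/8z).

Need |R(x)|<1, x<0.
x=-1.54: |R|=0.2153
x=-2: |R|=0.1111
x=-10: |R|=0.3793
x=-100: |R|=0.5748
θ=5/8≥1/2 ⇒ |1+3/8x|<|1−5/8x| ∀x<0 ⇒ stable on all of ℝ⁻.

interval (−∞, 0). Any h>0 works for λ=-8.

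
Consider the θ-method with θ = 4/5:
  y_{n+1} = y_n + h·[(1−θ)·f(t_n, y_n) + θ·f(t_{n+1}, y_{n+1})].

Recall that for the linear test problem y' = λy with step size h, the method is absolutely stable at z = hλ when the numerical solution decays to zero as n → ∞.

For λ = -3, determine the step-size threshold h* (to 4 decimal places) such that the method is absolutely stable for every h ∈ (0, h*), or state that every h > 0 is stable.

Test eqn y'=λy, z=hλ:
  y_{n+1} = y_n + z·[1/5·y_n + 4/5·y_{n+1}] ⇒ (1 − 4/5z)y_{n+1} = (1 + 1/5z)y_n
  ⇒ R(z) = (1 + 1/5z)/(1 − 4/5z).

Need |R(x)|<1, x<0.
x=-0.73: |R|=0.5391
x=-2: |R|=0.2308
x=-10: |R|=0.1111
x=-100: |R|=0.2346
θ=4/5≥1/2 ⇒ |1+1/5x|<|1−4/5x| ∀x<0 ⇒ interval (−∞,0).

unbounded; (−∞, 0). Any h>0 works for λ=-3.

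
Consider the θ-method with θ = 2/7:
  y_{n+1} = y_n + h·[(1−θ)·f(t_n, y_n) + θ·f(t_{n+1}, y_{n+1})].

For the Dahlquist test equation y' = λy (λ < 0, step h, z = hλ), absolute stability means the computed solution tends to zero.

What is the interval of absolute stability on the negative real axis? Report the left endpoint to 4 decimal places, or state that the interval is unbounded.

On y'=λy, z=hλ:
  y_{n+1} = y_n + z·[5/7·y_n + 2/7·y_{n+1}] ⇒ (1 − 2/7z)y_{n+1} = (1 + 5/7z)y_n
  Hence R(z) = (1 + 5/7z)/(1 − 2/7z).

Solve |R(x)|<1 on ℝ⁻.
x=-0.96: |R|=0.2466
R=−1: 1+5/7x = −1+2/7x ⇒ -3/7x=2 ⇒ x=2/(-3/7)=-4.6667
Confirm numerically:
  x=-4.139: |R|=0.89639 <1
  x=-3.871: |R|=0.83808 <1
  x=-2.935: |R|=0.59635 <1
  x=-2.712: |R|=0.52801 <1
  x=-5.135: |R|=1.08135 >1
  x=-4.878: |R|=1.03784 >1
Interval (-4.6667, 0).

z∈(-4.6667,0).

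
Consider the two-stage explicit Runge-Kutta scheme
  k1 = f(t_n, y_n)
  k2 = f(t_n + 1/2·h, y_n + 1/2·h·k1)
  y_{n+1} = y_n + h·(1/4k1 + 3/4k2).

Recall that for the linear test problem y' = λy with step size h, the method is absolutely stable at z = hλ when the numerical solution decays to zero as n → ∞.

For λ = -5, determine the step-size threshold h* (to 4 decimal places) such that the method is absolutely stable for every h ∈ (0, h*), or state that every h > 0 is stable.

With y'=λy (z=hλ):
  k1=λy_n ⇒ h·k1=z·y_n;  k2=λ(1+1/2z)y_n ⇒ h·k2=z(1+1/2z)y_n
  y_{n+1}/y_n = 1 + 1/4z + 3/4z(1+1/2z) = 1 + z + 3/8z²
  R(z) = 1 + z + 3/8z².

Find x<0 with |R(x)|<1.
x=-1.68: |R|=0.3784
R=1: x+3/8x²=0 ⇒ x=−8/3=-2.6667; min R=1−1/(4·3/8)=0.3333>−1
Confirm numerically:
  x=-2.388: |R|=0.75045 <1
  x=-1.247: |R|=0.33613 <1
  x=-1.136: |R|=0.34794 <1
  x=-3.193: |R|=1.63022 >1
  x=-2.887: |R|=1.23854 >1
  x=-2.828: |R|=1.17109 >1
Interval (-2.6667, 0).

(-2.6667,0); λ=-5 ⇒ h* = (8/3)/5 = 0.5333.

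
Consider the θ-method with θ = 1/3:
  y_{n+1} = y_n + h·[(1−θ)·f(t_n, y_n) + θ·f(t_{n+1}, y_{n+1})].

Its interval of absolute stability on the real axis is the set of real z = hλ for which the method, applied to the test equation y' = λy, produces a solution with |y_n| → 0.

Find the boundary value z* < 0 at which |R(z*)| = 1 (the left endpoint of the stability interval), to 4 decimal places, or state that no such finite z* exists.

On y'=λy, z=hλ:
  y_{n+1} = y_n + z·[2/3·y_n + 1/3·y_{n+1}] ⇒ (1 − 1/3z)y_{n+1} = (1 + 2/3z)y_n
  ⇒ R(z) = (1 + 2/3z)/(1 − 1/3z).

Solve |R(x)|<1 on ℝ⁻.
x=-1.56: |R|=0.0263
R=−1: 1+2/3x = −1+1/3x ⇒ -1/3x=2 ⇒ x=2/(-1/3)=-6.0000
Confirm numerically:
  x=-4.801: |R|=0.84630 <1
  x=-4.711: |R|=0.83284 <1
  x=-3.606: |R|=0.63760 <1
  x=-6.480: |R|=1.05063 >1
  x=-6.379: |R|=1.04041 >1
  x=-6.303: |R|=1.03257 >1
Stable set (-6.0000, 0).

z* = -6.0000.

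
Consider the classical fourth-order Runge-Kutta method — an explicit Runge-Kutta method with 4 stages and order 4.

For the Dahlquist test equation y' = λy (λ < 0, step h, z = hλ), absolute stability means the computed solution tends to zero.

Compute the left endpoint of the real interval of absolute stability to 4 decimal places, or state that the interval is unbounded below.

left endpoint -2.7853.

With y'=λy (z=hλ):
  order 4, 4-stage ⇒ R(z)=1+z+z^2/2+z^3/6+z^4/24
  (e.g. R(-0.3)=0.74084, |R|=0.74084)

Need |R(x)|<1, x<0.
x=-0.3: |R|=0.7408
|R(-2.94)|=1.2594 |R(-1.09)|=0.3470 |R(-0.58)|=0.5604
Bisect:
  x_lo=-3.2104 |R|=1.8544  x_hi=-0.2159 |R|=0.8058
  mid=-1.71318 |R|=0.27521 →hi
  mid=-2.46181 |R|=0.61221 →hi
  mid=-2.83613 |R|=1.07938 →lo
  mid=-2.64897 |R|=0.81318 →hi
  mid=-2.74255 |R|=0.93744 →hi
  mid=-2.78934 |R|=1.00611 →lo
  mid=-2.76594 |R|=0.97121 →hi
  ...
  [-2.78532,-2.78513] ⇒ x*=-2.7853
Interval (-2.7853, 0).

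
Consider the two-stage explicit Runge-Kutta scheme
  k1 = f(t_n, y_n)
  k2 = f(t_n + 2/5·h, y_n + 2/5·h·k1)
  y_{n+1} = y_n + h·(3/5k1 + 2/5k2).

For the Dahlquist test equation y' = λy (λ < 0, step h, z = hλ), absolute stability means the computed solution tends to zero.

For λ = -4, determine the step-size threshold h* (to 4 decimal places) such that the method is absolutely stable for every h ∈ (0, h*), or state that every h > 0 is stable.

(-6.2500,0); λ=-4 ⇒ h* = (25/4)/4 = 1.5625.

Test eqn y'=λy, z=hλ:
  k1=λy_n ⇒ h·k1=z·y_n;  k2=λ(1+2/5z)y_n ⇒ h·k2=z(1+2/5z)y_n
  y_{n+1}/y_n = 1 + 3/5z + 2/5z(1+2/5z) = 1 + z + 4/25z²
  Hence R(z) = 1 + z + 4/25z².

Boundary: |R(x)|=1, x<0.
x=-0.46: |R|=0.5739
R=1: x+4/25x²=0 ⇒ x=−25/4=-6.2500; min R=1−1/(4·4/25)=-0.5625>−1
Confirm numerically:
  x=-5.449: |R|=0.30166 <1
  x=-5.331: |R|=0.21613 <1
  x=-3.961: |R|=0.45068 <1
  x=-3.767: |R|=0.49655 <1
  x=-6.704: |R|=1.48698 >1
  x=-6.277: |R|=1.02712 >1
Stable set (-6.2500, 0).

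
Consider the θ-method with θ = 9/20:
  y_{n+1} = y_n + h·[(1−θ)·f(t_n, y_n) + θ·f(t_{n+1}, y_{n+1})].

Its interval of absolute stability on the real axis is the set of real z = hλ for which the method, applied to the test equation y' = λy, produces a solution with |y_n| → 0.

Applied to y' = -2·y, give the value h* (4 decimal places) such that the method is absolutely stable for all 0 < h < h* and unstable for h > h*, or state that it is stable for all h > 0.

(-20.0000,0); λ=-2 ⇒ h* = (20)/2 = 10.0000.

Set f=λy, z=hλ:
  y_{n+1} = y_n + z·[11/20·y_n + 9/20·y_{n+1}] ⇒ (1 − 9/20z)y_{n+1} = (1 + 11/20z)y_n
  Hence R(z) = (1 + 11/20z)/(1 − 9/20z).

Boundary: |R(x)|=1, x<0.
x=-1.08: |R|=0.2732
R=−1: 1+11/20x = −1+9/20x ⇒ -1/10x=2 ⇒ x=2/(-1/10)=-20.0000
Confirm numerically:
  x=-14.333: |R|=0.92393 <1
  x=-13.242: |R|=0.90289 <1
  x=-11.159: |R|=0.85318 <1
  x=-20.467: |R|=1.00457 >1
  x=-20.429: |R|=1.00421 >1
  x=-20.319: |R|=1.00314 >1
Stable set (-20.0000, 0).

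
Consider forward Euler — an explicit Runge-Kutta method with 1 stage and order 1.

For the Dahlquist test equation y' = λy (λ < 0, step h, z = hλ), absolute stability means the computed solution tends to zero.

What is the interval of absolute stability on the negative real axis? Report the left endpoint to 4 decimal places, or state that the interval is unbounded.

Test eqn y'=λy, z=hλ:
  order 1, 1-stage ⇒ R(z)=1+z
  (e.g. R(-1.41)=-0.41000, |R|=0.41000)

Solve |R(x)|<1 on ℝ⁻.
x=-1.41: |R|=0.4100
|R(-1.91)|=0.9100 |R(-1.8)|=0.8000 |R(-0.79)|=0.2100
Bisect:
  x_lo=-2.8775 |R|=1.8775  x_hi=-0.1138 |R|=0.8862
  mid=-1.49564 |R|=0.49564 →hi
  mid=-2.18657 |R|=1.18657 →lo
  mid=-1.84110 |R|=0.84110 →hi
  mid=-2.01384 |R|=1.01384 →lo
  mid=-1.92747 |R|=0.92747 →hi
  mid=-1.97065 |R|=0.97065 →hi
  mid=-1.99225 |R|=0.99225 →hi
  ...
  [-2.00000,-1.99984] ⇒ x*=-2.0000
Stable set (-2.0000, 0).

z∈(-2.0000,0).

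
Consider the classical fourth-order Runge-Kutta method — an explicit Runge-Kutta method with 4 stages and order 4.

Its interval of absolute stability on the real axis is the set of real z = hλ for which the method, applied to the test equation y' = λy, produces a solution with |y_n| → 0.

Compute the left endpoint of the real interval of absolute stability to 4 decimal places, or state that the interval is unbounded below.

With y'=λy (z=hλ):
  order 4, 4-stage ⇒ R(z)=1+z+z^2/2+z^3/6+z^4/24
  (e.g. R(-1.17)=0.32559, |R|=0.32559)

Need |R(x)|<1, x<0.
x=-1.17: |R|=0.3256
|R(-2.34)|=0.5116 |R(-1.53)|=0.2718 |R(-0.82)|=0.4431
Bisect:
  x_lo=-3.2056 |R|=1.8421  x_hi=-0.2701 |R|=0.7633
  mid=-1.73789 |R|=0.27751 →hi
  mid=-2.47176 |R|=0.62142 →hi
  mid=-2.83869 |R|=1.08354 →lo
  mid=-2.65522 |R|=0.82096 →hi
  mid=-2.74696 |R|=0.94372 →hi
  mid=-2.79282 |R|=1.01141 →lo
  mid=-2.76989 |R|=0.97702 →hi
  mid=-2.78136 |R|=0.99408 →hi
  ...
  [-2.78530,-2.78512] ⇒ x*=-2.7853
Interval (-2.7853, 0).

left endpoint -2.7853.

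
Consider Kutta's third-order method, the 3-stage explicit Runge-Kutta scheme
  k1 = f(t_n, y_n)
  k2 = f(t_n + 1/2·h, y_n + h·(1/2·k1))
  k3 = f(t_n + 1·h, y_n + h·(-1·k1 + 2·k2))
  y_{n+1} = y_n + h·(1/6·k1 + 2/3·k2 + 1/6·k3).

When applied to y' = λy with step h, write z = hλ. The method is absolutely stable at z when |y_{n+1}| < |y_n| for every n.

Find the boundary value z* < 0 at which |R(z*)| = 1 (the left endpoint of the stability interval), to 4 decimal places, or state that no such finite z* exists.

Test eqn y'=λy, z=hλ:
  order 3, 3-stage ⇒ R(z)=1+z+z^2/2+z^3/6
  (e.g. R(-0.8)=0.43467, |R|=0.43467)

Need |R(x)|<1, x<0.
x=-0.8: |R|=0.4347
|R(-2.91)|=1.7830 |R(-2.46)|=0.9154 |R(-1.51)|=0.0562
Bisect:
  x_lo=-3.0568 |R|=2.1453  x_hi=-0.1847 |R|=0.8313
  mid=-1.62076 |R|=0.01692 →hi
  mid=-2.33878 |R|=0.73598 →hi
  mid=-2.69779 |R|=1.33121 →lo
  mid=-2.51829 |R|=1.00913 →lo
  mid=-2.42853 |R|=0.86680 →hi
  mid=-2.47341 |R|=0.93648 →hi
  mid=-2.49585 |R|=0.97243 →hi
  mid=-2.50707 |R|=0.99069 →hi
  mid=-2.51268 |R|=0.99989 →hi
  ...
  [-2.51285,-2.51268] ⇒ x*=-2.5127
So |R|<1 on (-2.5127, 0).

z* = -2.5127.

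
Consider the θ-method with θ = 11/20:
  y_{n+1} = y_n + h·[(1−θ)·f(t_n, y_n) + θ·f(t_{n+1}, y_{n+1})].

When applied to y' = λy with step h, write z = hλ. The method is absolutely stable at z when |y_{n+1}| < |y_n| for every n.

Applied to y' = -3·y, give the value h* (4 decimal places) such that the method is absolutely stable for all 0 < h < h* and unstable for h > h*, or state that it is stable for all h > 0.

(−∞, 0) — no finite endpoint. Any h>0 works for λ=-3.

With y'=λy (z=hλ):
  y_{n+1} = y_n + z·[9/20·y_n + 11/20·y_{n+1}] ⇒ (1 − 11/20z)y_{n+1} = (1 + 9/20z)y_n
  R(z) = (1 + 9/20z)/(1 − 11/20z).

Solve |R(x)|<1 on ℝ⁻.
x=-0.42: |R|=0.6588
x=-2: |R|=0.0476
x=-10: |R|=0.5385
x=-100: |R|=0.7857
θ=11/20≥1/2 ⇒ |1+9/20x|<|1−11/20x| ∀x<0 ⇒ stable on all of ℝ⁻.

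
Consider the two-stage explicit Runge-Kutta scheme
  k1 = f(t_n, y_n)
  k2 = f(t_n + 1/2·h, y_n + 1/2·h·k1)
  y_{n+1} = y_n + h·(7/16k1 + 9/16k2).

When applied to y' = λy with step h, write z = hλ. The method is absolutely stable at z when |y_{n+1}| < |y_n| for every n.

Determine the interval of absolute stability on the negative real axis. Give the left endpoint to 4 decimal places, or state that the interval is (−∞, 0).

z∈(-3.5556,0).

Test eqn y'=λy, z=hλ:
  k1=λy_n ⇒ h·k1=z·y_n;  k2=λ(1+1/2z)y_n ⇒ h·k2=z(1+1/2z)y_n
  y_{n+1}/y_n = 1 + 7/16z + 9/16z(1+1/2z) = 1 + z + 9/32z²
  so R(z) = 1 + z + 9/32z².

Find x<0 with |R(x)|<1.
x=-1.22: |R|=0.1986
R=1: x+9/32x²=0 ⇒ x=−32/9=-3.5556; min R=1−1/(4·9/32)=0.1111>−1
Confirm numerically:
  x=-2.855: |R|=0.43748 <1
  x=-1.658: |R|=0.11515 <1
  x=-1.609: |R|=0.11912 <1
  x=-3.795: |R|=1.25557 >1
  x=-3.781: |R|=1.23974 >1
  x=-3.605: |R|=1.05013 >1
Stable set (-3.5556, 0).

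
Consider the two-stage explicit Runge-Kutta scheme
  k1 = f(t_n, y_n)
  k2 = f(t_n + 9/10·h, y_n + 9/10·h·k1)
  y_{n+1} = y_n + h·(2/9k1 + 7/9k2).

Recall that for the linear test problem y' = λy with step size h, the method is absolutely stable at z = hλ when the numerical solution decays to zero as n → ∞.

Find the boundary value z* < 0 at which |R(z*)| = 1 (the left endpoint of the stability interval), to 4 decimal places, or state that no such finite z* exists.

left endpoint -1.4286.

Set f=λy, z=hλ:
  k1=λy_n ⇒ h·k1=z·y_n;  k2=λ(1+9/10z)y_n ⇒ h·k2=z(1+9/10z)y_n
  y_{n+1}/y_n = 1 + 2/9z + 7/9z(1+9/10z) = 1 + z + 7/10z²
  Hence R(z) = 1 + z + 7/10z².

Boundary: |R(x)|=1, x<0.
x=-1.65: |R|=1.2557
R=1: x+7/10x²=0 ⇒ x=−10/7=-1.4286; min R=1−1/(4·7/10)=0.6429>−1
Confirm numerically:
  x=-1.224: |R|=0.82472 <1
  x=-1.021: |R|=0.70871 <1
  x=-0.906: |R|=0.66859 <1
  x=-2.001: |R|=1.80180 >1
  x=-1.692: |R|=1.31200 >1
So |R|<1 on (-1.4286, 0).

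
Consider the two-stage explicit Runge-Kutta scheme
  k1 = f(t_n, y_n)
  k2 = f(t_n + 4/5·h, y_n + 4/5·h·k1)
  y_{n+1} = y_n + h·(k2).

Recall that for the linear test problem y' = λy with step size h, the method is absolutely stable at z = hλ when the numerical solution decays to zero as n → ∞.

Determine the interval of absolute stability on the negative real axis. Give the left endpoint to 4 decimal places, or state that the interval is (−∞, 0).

(-1.2500, 0).

On y'=λy, z=hλ:
  k1=λy_n ⇒ h·k1=z·y_n;  k2=λ(1+4/5z)y_n ⇒ h·k2=z(1+4/5z)y_n
  y_{n+1}/y_n = 1 + z(1+4/5z) = 1 + z + 4/5z²
  Hence R(z) = 1 + z + 4/5z².

Solve |R(x)|<1 on ℝ⁻.
x=-0.49: |R|=0.7021
R=1: x+4/5x²=0 ⇒ x=−5/4=-1.2500; min R=1−1/(4·4/5)=0.6875>−1
Confirm numerically:
  x=-1.154: |R|=0.91137 <1
  x=-0.840: |R|=0.72448 <1
  x=-0.545: |R|=0.69262 <1
  x=-1.711: |R|=1.63102 >1
  x=-1.295: |R|=1.04662 >1
So |R|<1 on (-1.2500, 0).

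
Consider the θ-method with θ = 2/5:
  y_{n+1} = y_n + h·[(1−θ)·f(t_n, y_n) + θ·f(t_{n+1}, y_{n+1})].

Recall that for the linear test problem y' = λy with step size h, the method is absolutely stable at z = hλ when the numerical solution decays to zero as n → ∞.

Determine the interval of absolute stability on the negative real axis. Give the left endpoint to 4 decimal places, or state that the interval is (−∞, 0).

z∈(-10.0000,0).

Set f=λy, z=hλ:
  y_{n+1} = y_n + z·[3/5·y_n + 2/5·y_{n+1}] ⇒ (1 − 2/5z)y_{n+1} = (1 + 3/5z)y_n
  so R(z) = (1 + 3/5z)/(1 − 2/5z).

Solve |R(x)|<1 on ℝ⁻.
x=-1.48: |R|=0.0704
R=−1: 1+3/5x = −1+2/5x ⇒ -1/5x=2 ⇒ x=2/(-1/5)=-10.0000
Confirm numerically:
  x=-9.215: |R|=0.96650 <1
  x=-8.710: |R|=0.94246 <1
  x=-8.383: |R|=0.92571 <1
  x=-5.640: |R|=0.73219 <1
  x=-10.175: |R|=1.00690 >1
  x=-10.091: |R|=1.00361 >1
So |R|<1 on (-10.0000, 0).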